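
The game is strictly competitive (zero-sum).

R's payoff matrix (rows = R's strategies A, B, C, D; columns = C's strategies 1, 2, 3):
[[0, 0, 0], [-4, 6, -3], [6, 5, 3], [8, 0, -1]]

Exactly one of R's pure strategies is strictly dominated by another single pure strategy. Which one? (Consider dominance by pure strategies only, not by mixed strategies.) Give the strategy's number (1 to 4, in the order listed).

Compare A with C: 6 > 0, 5 > 0, 3 > 0.
So C strictly dominates A for R; A is strictly dominated.

1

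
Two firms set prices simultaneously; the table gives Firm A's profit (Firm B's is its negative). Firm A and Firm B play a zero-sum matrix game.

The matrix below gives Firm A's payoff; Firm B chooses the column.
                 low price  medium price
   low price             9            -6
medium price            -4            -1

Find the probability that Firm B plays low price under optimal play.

5/18

Row minima are -6 and -4, so Firm A's maximin is -4; column maxima are 9 and -1, so Firm B's minimax is -1. These differ, so the equilibrium is in mixed strategies.
Let Firm B play low price with probability q. Firm A is indifferent when 9q − 6(1−q) = −4q − (1−q), giving q = 5/18.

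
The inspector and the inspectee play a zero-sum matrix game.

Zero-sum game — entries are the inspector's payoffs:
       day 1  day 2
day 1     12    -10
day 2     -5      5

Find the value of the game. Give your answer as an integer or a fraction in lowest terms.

5/16

Row minima are -10 and -5, so the inspector's maximin is -5; column maxima are 12 and 5, so the inspectee's minimax is 5. These differ, so the equilibrium is in mixed strategies.
Let the inspector play day 1 with probability p. The inspectee is indifferent when 12p − 5(1−p) = −10p + 5(1−p), giving p = 5/16.
Let the inspectee play day 1 with probability q. The inspector is indifferent when 12q − 10(1−q) = −5q + 5(1−q), giving q = 15/32.
The value is 12·(15/32) + (-10)·(17/32) = 5/16.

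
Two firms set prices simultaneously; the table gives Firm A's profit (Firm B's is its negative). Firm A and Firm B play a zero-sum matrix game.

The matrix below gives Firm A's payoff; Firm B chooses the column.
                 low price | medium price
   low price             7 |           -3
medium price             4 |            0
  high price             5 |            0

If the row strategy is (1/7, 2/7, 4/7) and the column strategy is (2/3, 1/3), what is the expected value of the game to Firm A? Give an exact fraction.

67/21

Against (2/3, 1/3), each row's expected payoff is low price: 11/3; medium price: 8/3; high price: 10/3.
Taking the (1/7, 2/7, 4/7)-weighted average: (1/7)·(11/3) + (2/7)·(8/3) + (4/7)·(10/3) = 67/21.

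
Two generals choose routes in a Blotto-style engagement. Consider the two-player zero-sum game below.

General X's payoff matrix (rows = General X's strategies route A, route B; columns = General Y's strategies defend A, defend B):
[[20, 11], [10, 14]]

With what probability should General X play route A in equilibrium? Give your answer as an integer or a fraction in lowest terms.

4/13

Row minima are 11 and 10, so General X's maximin is 11; column maxima are 20 and 14, so General Y's minimax is 14. These differ, so the equilibrium is in mixed strategies.
Let General X play route A with probability p. General Y is indifferent when 20p + 10(1−p) = 11p + 14(1−p), giving p = 4/13.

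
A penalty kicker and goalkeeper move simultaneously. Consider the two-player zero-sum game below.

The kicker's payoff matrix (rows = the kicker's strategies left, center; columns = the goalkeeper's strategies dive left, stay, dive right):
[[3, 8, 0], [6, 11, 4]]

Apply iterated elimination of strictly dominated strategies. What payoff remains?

Row left is strictly dominated by row center (6>3, 11>8, 4>0); eliminate left.
Column stay is strictly dominated by dive left for the goalkeeper (6<11); eliminate stay.
Column dive left is strictly dominated by dive right for the goalkeeper (4<6); eliminate dive left.
Only (center, dive right) remains, with payoff 4.

4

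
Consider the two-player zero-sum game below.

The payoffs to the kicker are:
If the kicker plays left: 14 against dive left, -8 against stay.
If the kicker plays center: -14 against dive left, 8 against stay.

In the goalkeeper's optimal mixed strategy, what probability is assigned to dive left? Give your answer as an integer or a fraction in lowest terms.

Row minima are -8 and -14, so the kicker's maximin is -8; column maxima are 14 and 8, so the goalkeeper's minimax is 8. These differ, so the equilibrium is in mixed strategies.
Let the goalkeeper play dive left with probability q. The kicker is indifferent when 14q − 8(1−q) = −14q + 8(1−q), giving q = 4/11.

4/11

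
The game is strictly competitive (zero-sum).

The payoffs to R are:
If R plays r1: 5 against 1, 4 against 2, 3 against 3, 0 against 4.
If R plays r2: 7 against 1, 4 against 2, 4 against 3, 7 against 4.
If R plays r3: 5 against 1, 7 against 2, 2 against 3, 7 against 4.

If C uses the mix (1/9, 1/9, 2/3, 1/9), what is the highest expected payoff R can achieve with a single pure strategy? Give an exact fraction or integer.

r1: (5)·(1/9) + (4)·(1/9) + (3)·(2/3) + (0)·(1/9) = 3.
r2: (7)·(1/9) + (4)·(1/9) + (4)·(2/3) + (7)·(1/9) = 14/3.
r3: (5)·(1/9) + (7)·(1/9) + (2)·(2/3) + (7)·(1/9) = 31/9.
The best pure response is r2 with expected payoff 14/3.

14/3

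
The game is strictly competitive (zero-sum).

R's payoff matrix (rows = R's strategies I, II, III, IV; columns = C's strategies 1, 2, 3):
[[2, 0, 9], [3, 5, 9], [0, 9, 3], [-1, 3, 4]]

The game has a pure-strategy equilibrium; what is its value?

3

Row minima: 0, 3, 0, -1 → R's maximin is 3.
Column maxima: 3, 9, 9 → C's minimax is 3.
They coincide at (II, 1), so the value is 3.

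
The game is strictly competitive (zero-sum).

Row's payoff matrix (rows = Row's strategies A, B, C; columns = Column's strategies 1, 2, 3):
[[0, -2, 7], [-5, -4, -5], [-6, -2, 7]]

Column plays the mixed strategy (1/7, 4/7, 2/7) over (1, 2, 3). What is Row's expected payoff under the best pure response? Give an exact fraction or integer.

6/7

A: (0)·(1/7) + (-2)·(4/7) + (7)·(2/7) = 6/7.
B: (-5)·(1/7) + (-4)·(4/7) + (-5)·(2/7) = -31/7.
C: (-6)·(1/7) + (-2)·(4/7) + (7)·(2/7) = 0.
The best pure response is A with expected payoff 6/7.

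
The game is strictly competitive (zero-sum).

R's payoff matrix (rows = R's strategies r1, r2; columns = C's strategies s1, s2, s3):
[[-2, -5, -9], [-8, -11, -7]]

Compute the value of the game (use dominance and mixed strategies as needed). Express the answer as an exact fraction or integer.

-8

Column s1 is strictly dominated by s2 for C (it gives R more in every row).
The remaining 2×2 game on (r1, r2) × (s2, s3) has no saddle point. Let R play r1 with probability p; indifference gives −5p − 11(1−p) = −9p − 7(1−p), so p = 1/2.
Similarly C's optimal q on s2 is 1/4, and the value is -5·(1/4) + (-9)·(3/4) = -8.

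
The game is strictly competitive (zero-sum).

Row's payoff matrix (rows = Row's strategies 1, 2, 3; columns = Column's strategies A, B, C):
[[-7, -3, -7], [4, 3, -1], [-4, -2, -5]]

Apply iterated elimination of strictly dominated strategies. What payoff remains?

-1

Row 1 is strictly dominated by row 2 (4>-7, 3>-3, -1>-7); eliminate 1.
Row 3 is strictly dominated by row 2 (4>-4, 3>-2, -1>-5); eliminate 3.
Column B is strictly dominated by C for Column (-1<3); eliminate B.
Column A is strictly dominated by C for Column (-1<4); eliminate A.
Only (2, C) remains, with payoff -1.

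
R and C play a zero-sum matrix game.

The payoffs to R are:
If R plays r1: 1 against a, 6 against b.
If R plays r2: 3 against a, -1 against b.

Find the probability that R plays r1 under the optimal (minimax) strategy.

Row minima are 1 and -1, so R's maximin is 1; column maxima are 3 and 6, so C's minimax is 3. These differ, so the equilibrium is in mixed strategies.
Let R play r1 with probability p. C is indifferent when p + 3(1−p) = 6p − (1−p), giving p = 4/9.

4/9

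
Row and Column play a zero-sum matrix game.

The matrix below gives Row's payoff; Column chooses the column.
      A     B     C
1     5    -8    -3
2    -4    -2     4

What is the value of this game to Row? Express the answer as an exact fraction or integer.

Column C is strictly dominated by B for Column (it gives Row more in every row).
The remaining 2×2 game on (1, 2) × (A, B) has no saddle point. Let Row play 1 with probability p; indifference gives 5p − 4(1−p) = −8p − 2(1−p), so p = 2/15.
Similarly Column's optimal q on A is 2/5, and the value is 5·(2/5) + (-8)·(3/5) = -14/5.

-14/5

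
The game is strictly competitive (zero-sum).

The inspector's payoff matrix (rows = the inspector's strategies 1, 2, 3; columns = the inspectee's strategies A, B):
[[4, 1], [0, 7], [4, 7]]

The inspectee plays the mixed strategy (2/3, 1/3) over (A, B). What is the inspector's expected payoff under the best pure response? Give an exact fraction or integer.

1: (4)·(2/3) + (1)·(1/3) = 3.
2: (0)·(2/3) + (7)·(1/3) = 7/3.
3: (4)·(2/3) + (7)·(1/3) = 5.
The best pure response is 3 with expected payoff 5.

5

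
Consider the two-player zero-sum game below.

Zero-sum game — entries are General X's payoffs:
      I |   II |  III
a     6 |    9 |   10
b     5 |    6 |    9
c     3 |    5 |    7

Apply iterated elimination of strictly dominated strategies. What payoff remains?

Column II is strictly dominated by I for General Y (6<9, 5<6, 3<5); eliminate II.
Column III is strictly dominated by I for General Y (6<10, 5<9, 3<7); eliminate III.
Row c is strictly dominated by row a (6>3); eliminate c.
Row b is strictly dominated by row a (6>5); eliminate b.
Only (a, I) remains, with payoff 6.

6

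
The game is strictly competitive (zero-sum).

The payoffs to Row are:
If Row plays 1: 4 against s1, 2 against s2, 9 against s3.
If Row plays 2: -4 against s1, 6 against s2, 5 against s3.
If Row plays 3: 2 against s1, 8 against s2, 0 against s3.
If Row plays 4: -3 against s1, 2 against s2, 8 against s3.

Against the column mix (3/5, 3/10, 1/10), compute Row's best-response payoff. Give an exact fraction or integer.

1: (4)·(3/5) + (2)·(3/10) + (9)·(1/10) = 39/10.
2: (-4)·(3/5) + (6)·(3/10) + (5)·(1/10) = -1/10.
3: (2)·(3/5) + (8)·(3/10) + (0)·(1/10) = 18/5.
4: (-3)·(3/5) + (2)·(3/10) + (8)·(1/10) = -2/5.
The best pure response is 1 with expected payoff 39/10.

39/10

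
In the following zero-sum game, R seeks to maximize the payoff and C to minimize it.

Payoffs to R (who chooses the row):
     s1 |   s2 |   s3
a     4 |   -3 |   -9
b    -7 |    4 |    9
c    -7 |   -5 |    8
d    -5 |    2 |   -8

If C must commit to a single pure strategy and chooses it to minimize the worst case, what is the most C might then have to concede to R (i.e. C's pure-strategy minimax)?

The worst case (largest entry) in each column is s1: 4, s2: 4, s3: 9.
The best (smallest) of these is 4.

4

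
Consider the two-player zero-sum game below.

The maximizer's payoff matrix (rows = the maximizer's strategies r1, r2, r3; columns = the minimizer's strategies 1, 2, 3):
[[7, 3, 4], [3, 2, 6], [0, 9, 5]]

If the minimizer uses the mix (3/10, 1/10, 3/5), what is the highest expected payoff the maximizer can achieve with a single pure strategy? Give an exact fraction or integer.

24/5

r1: (7)·(3/10) + (3)·(1/10) + (4)·(3/5) = 24/5.
r2: (3)·(3/10) + (2)·(1/10) + (6)·(3/5) = 47/10.
r3: (0)·(3/10) + (9)·(1/10) + (5)·(3/5) = 39/10.
The best pure response is r1 with expected payoff 24/5.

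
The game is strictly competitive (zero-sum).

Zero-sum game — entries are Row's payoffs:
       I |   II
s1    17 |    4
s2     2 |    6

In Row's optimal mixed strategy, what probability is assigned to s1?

4/17

Row minima are 4 and 2, so Row's maximin is 4; column maxima are 17 and 6, so Column's minimax is 6. These differ, so the equilibrium is in mixed strategies.
Let Row play s1 with probability p. Column is indifferent when 17p + 2(1−p) = 4p + 6(1−p), giving p = 4/17.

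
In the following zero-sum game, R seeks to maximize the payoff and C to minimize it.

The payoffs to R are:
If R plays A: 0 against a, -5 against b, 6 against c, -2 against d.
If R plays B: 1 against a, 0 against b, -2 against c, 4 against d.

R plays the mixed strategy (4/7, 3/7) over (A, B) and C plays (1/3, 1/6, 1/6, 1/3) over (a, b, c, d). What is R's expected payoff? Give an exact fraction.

2/7

Against (1/3, 1/6, 1/6, 1/3), each row's expected payoff is A: -1/2; B: 4/3.
Taking the (4/7, 3/7)-weighted average: (4/7)·(-1/2) + (3/7)·(4/3) = 2/7.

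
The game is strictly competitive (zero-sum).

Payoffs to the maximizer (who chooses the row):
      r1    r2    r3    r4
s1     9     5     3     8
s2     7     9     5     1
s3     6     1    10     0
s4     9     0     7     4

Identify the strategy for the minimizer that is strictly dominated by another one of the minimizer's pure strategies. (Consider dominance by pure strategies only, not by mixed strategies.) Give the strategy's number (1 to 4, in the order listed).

The minimizer prefers columns that give the maximizer less. Compare r1 with r4: 8 < 9, 1 < 7, 0 < 6, 4 < 9.
So r4 strictly dominates r1 for the minimizer; r1 is strictly dominated.

1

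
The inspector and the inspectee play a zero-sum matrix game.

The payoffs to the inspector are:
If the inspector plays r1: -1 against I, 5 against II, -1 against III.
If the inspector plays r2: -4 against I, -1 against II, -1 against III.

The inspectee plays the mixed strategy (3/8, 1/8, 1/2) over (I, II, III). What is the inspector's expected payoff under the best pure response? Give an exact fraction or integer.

-1/4

r1: (-1)·(3/8) + (5)·(1/8) + (-1)·(1/2) = -1/4.
r2: (-4)·(3/8) + (-1)·(1/8) + (-1)·(1/2) = -17/8.
The best pure response is r1 with expected payoff -1/4.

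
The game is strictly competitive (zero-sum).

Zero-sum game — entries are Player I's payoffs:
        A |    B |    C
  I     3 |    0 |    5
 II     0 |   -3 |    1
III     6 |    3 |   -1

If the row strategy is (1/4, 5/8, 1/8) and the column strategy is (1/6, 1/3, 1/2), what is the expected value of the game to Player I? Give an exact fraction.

Against (1/6, 1/3, 1/2), each row's expected payoff is I: 3; II: -1/2; III: 3/2.
Taking the (1/4, 5/8, 1/8)-weighted average: (1/4)·(3) + (5/8)·(-1/2) + (1/8)·(3/2) = 5/8.

5/8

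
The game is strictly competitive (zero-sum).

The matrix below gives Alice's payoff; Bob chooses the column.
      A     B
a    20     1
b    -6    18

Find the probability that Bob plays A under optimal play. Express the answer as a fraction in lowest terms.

Row minima are 1 and -6, so Alice's maximin is 1; column maxima are 20 and 18, so Bob's minimax is 18. These differ, so the equilibrium is in mixed strategies.
Let Bob play A with probability q. Alice is indifferent when 20q + (1−q) = −6q + 18(1−q), giving q = 17/43.

17/43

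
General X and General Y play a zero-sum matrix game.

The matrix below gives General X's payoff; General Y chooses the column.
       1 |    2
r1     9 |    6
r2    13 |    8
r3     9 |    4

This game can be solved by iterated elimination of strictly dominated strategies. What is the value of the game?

Row r3 is strictly dominated by row r2 (13>9, 8>4); eliminate r3.
Column 1 is strictly dominated by 2 for General Y (6<9, 8<13); eliminate 1.
Row r1 is strictly dominated by row r2 (8>6); eliminate r1.
Only (r2, 2) remains, with payoff 8.

8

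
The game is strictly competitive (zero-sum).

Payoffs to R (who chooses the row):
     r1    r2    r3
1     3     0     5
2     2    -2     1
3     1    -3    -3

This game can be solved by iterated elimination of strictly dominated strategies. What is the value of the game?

Row 3 is strictly dominated by row 1 (3>1, 0>-3, 5>-3); eliminate 3.
Row 2 is strictly dominated by row 1 (3>2, 0>-2, 5>1); eliminate 2.
Column r1 is strictly dominated by r2 for C (0<3); eliminate r1.
Column r3 is strictly dominated by r2 for C (0<5); eliminate r3.
Only (1, r2) remains, with payoff 0.

0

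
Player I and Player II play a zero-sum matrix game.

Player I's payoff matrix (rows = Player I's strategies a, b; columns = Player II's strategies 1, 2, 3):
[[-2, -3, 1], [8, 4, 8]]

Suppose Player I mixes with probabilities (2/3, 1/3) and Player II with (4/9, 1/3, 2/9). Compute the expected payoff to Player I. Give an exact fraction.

Against (4/9, 1/3, 2/9), each row's expected payoff is a: -5/3; b: 20/3.
Taking the (2/3, 1/3)-weighted average: (2/3)·(-5/3) + (1/3)·(20/3) = 10/9.

10/9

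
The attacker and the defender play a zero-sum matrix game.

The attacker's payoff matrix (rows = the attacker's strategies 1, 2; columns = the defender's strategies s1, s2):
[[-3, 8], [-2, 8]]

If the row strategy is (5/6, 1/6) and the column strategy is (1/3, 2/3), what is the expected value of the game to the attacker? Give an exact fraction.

Against (1/3, 2/3), each row's expected payoff is 1: 13/3; 2: 14/3.
Taking the (5/6, 1/6)-weighted average: (5/6)·(13/3) + (1/6)·(14/3) = 79/18.

79/18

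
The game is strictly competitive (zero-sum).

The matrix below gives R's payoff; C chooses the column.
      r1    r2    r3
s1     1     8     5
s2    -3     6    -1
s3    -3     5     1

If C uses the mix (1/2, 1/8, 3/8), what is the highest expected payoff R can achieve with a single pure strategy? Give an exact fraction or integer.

27/8

s1: (1)·(1/2) + (8)·(1/8) + (5)·(3/8) = 27/8.
s2: (-3)·(1/2) + (6)·(1/8) + (-1)·(3/8) = -9/8.
s3: (-3)·(1/2) + (5)·(1/8) + (1)·(3/8) = -1/2.
The best pure response is s1 with expected payoff 27/8.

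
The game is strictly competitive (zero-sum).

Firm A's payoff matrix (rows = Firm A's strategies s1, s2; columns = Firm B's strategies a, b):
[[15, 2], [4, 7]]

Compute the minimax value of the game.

Row minima are 2 and 4, so Firm A's maximin is 4; column maxima are 15 and 7, so Firm B's minimax is 7. These differ, so the equilibrium is in mixed strategies.
Let Firm A play s1 with probability p. Firm B is indifferent when 15p + 4(1−p) = 2p + 7(1−p), giving p = 3/16.
Let Firm B play a with probability q. Firm A is indifferent when 15q + 2(1−q) = 4q + 7(1−q), giving q = 5/16.
The value is 15·(5/16) + (2)·(11/16) = 97/16.

97/16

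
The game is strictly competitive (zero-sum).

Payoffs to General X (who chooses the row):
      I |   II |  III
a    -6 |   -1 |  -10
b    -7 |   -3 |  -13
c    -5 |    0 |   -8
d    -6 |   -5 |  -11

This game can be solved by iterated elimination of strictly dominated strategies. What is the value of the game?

Column I is strictly dominated by III for General Y (-10<-6, -13<-7, -8<-5, -11<-6); eliminate I.
Column II is strictly dominated by III for General Y (-10<-1, -13<-3, -8<0, -11<-5); eliminate II.
Row d is strictly dominated by row a (-10>-11); eliminate d.
Row b is strictly dominated by row a (-10>-13); eliminate b.
Row a is strictly dominated by row c (-8>-10); eliminate a.
Only (c, III) remains, with payoff -8.

-8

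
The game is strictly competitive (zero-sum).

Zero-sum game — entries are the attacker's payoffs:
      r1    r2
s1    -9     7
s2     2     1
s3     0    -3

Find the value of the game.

23/17

Row s3 is strictly dominated by row s2, so the attacker never plays it.
The remaining 2×2 game on (s1, s2) × (r1, r2) has no saddle point. Let the attacker play s1 with probability p; indifference gives −9p + 2(1−p) = 7p + (1−p), so p = 1/17.
Similarly the defender's optimal q on r1 is 6/17, and the value is -9·(6/17) + (7)·(11/17) = 23/17.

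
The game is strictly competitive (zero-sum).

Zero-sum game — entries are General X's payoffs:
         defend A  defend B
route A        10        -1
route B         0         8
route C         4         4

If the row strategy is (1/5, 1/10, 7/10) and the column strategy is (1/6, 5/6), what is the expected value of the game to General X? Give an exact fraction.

109/30

Against (1/6, 5/6), each row's expected payoff is route A: 5/6; route B: 20/3; route C: 4.
Taking the (1/5, 1/10, 7/10)-weighted average: (1/5)·(5/6) + (1/10)·(20/3) + (7/10)·(4) = 109/30.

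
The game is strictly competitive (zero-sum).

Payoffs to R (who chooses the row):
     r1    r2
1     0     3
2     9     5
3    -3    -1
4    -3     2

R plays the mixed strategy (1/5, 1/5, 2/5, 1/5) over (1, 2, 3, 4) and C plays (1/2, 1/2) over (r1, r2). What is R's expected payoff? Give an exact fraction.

4/5

Against (1/2, 1/2), each row's expected payoff is 1: 3/2; 2: 7; 3: -2; 4: -1/2.
Taking the (1/5, 1/5, 2/5, 1/5)-weighted average: (1/5)·(3/2) + (1/5)·(7) + (2/5)·(-2) + (1/5)·(-1/2) = 4/5.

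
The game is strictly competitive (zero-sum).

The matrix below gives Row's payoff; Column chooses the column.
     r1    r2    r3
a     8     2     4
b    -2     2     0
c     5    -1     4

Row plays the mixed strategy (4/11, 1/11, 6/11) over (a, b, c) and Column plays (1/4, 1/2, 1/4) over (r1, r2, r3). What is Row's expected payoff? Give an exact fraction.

Against (1/4, 1/2, 1/4), each row's expected payoff is a: 4; b: 1/2; c: 7/4.
Taking the (4/11, 1/11, 6/11)-weighted average: (4/11)·(4) + (1/11)·(1/2) + (6/11)·(7/4) = 27/11.

27/11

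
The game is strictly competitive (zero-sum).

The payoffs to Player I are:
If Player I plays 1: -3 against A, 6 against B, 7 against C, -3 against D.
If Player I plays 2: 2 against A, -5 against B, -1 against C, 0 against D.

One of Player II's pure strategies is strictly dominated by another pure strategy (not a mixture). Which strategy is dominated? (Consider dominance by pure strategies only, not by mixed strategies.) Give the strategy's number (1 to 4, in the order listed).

Player II prefers columns that give Player I less. Compare C with B: 6 < 7, -5 < -1.
So B strictly dominates C for Player II; C is strictly dominated.

3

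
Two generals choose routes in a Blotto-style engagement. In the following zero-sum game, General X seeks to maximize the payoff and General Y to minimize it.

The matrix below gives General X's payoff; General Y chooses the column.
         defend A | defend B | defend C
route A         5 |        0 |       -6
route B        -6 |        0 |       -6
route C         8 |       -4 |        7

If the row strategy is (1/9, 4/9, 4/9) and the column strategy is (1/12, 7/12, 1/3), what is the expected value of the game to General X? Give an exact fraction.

-107/108

Against (1/12, 7/12, 1/3), each row's expected payoff is route A: -19/12; route B: -5/2; route C: 2/3.
Taking the (1/9, 4/9, 4/9)-weighted average: (1/9)·(-19/12) + (4/9)·(-5/2) + (4/9)·(2/3) = -107/108.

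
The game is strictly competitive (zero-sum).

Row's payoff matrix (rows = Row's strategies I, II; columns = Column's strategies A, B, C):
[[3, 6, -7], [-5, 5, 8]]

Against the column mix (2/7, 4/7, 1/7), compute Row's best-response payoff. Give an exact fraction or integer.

I: (3)·(2/7) + (6)·(4/7) + (-7)·(1/7) = 23/7.
II: (-5)·(2/7) + (5)·(4/7) + (8)·(1/7) = 18/7.
The best pure response is I with expected payoff 23/7.

23/7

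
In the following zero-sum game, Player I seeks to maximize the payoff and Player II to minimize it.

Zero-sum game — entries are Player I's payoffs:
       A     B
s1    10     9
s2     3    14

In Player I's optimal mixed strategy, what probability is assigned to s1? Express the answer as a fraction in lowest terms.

11/12

Row minima are 9 and 3, so Player I's maximin is 9; column maxima are 10 and 14, so Player II's minimax is 10. These differ, so the equilibrium is in mixed strategies.
Let Player I play s1 with probability p. Player II is indifferent when 10p + 3(1−p) = 9p + 14(1−p), giving p = 11/12.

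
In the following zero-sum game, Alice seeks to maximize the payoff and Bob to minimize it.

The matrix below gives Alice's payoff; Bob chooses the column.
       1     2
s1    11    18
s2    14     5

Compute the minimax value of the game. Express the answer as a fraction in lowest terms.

Row minima are 11 and 5, so Alice's maximin is 11; column maxima are 14 and 18, so Bob's minimax is 14. These differ, so the equilibrium is in mixed strategies.
Let Alice play s1 with probability p. Bob is indifferent when 11p + 14(1−p) = 18p + 5(1−p), giving p = 9/16.
Let Bob play 1 with probability q. Alice is indifferent when 11q + 18(1−q) = 14q + 5(1−q), giving q = 13/16.
The value is 11·(13/16) + (18)·(3/16) = 197/16.

197/16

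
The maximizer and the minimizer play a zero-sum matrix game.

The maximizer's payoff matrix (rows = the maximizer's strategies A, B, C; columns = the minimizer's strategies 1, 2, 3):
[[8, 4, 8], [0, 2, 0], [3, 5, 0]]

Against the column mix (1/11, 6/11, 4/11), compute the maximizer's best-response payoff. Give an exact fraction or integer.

64/11

A: (8)·(1/11) + (4)·(6/11) + (8)·(4/11) = 64/11.
B: (0)·(1/11) + (2)·(6/11) + (0)·(4/11) = 12/11.
C: (3)·(1/11) + (5)·(6/11) + (0)·(4/11) = 3.
The best pure response is A with expected payoff 64/11.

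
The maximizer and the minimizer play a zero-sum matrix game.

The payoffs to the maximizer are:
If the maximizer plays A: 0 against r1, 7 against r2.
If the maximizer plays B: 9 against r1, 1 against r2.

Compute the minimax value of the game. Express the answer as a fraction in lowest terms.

21/5

Row minima are 0 and 1, so the maximizer's maximin is 1; column maxima are 9 and 7, so the minimizer's minimax is 7. These differ, so the equilibrium is in mixed strategies.
Let the maximizer play A with probability p. The minimizer is indifferent when 9(1−p) = 7p + (1−p), giving p = 8/15.
Let the minimizer play r1 with probability q. The maximizer is indifferent when 7(1−q) = 9q + (1−q), giving q = 2/5.
The value is 0·(2/5) + (7)·(3/5) = 21/5.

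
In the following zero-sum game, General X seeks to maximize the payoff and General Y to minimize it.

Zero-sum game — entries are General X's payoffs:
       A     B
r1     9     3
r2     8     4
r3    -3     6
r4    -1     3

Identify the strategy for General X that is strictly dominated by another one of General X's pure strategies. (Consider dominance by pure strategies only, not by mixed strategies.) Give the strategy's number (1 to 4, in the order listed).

Compare r4 with r2: 8 > -1, 4 > 3.
So r2 strictly dominates r4 for General X; r4 is strictly dominated.

4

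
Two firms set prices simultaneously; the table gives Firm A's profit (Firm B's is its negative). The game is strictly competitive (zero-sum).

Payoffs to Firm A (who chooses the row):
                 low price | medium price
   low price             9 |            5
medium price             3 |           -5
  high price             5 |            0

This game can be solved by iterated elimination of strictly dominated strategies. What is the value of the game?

5

Row medium price is strictly dominated by row low price (9>3, 5>-5); eliminate medium price.
Column low price is strictly dominated by medium price for Firm B (5<9, 0<5); eliminate low price.
Row high price is strictly dominated by row low price (5>0); eliminate high price.
Only (low price, medium price) remains, with payoff 5.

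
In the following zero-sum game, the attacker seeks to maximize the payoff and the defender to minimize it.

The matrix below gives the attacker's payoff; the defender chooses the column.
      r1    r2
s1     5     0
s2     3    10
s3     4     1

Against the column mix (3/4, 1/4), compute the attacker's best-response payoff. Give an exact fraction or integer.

s1: (5)·(3/4) + (0)·(1/4) = 15/4.
s2: (3)·(3/4) + (10)·(1/4) = 19/4.
s3: (4)·(3/4) + (1)·(1/4) = 13/4.
The best pure response is s2 with expected payoff 19/4.

19/4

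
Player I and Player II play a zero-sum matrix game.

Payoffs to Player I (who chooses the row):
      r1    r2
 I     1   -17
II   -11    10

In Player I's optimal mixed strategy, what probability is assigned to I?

7/13

Row minima are -17 and -11, so Player I's maximin is -11; column maxima are 1 and 10, so Player II's minimax is 1. These differ, so the equilibrium is in mixed strategies.
Let Player I play I with probability p. Player II is indifferent when p − 11(1−p) = −17p + 10(1−p), giving p = 7/13.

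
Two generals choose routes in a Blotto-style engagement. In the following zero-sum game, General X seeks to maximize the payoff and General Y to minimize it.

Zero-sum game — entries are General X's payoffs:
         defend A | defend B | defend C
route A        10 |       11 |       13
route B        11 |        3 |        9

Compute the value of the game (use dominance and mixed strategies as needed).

Column defend C is strictly dominated by defend B for General Y (it gives General X more in every row).
The remaining 2×2 game on (route A, route B) × (defend A, defend B) has no saddle point. Let General X play route A with probability p; indifference gives 10p + 11(1−p) = 11p + 3(1−p), so p = 8/9.
Similarly General Y's optimal q on defend A is 8/9, and the value is 10·(8/9) + (11)·(1/9) = 91/9.

91/9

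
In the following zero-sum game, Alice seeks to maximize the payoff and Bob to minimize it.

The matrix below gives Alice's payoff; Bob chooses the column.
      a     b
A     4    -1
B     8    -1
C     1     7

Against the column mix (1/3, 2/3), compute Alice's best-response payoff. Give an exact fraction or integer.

5

A: (4)·(1/3) + (-1)·(2/3) = 2/3.
B: (8)·(1/3) + (-1)·(2/3) = 2.
C: (1)·(1/3) + (7)·(2/3) = 5.
The best pure response is C with expected payoff 5.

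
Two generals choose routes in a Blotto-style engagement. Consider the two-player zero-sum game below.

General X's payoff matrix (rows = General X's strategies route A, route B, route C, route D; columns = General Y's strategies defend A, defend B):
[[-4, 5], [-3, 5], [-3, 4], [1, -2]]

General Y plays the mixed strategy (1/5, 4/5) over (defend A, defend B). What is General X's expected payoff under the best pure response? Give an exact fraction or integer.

route A: (-4)·(1/5) + (5)·(4/5) = 16/5.
route B: (-3)·(1/5) + (5)·(4/5) = 17/5.
route C: (-3)·(1/5) + (4)·(4/5) = 13/5.
route D: (1)·(1/5) + (-2)·(4/5) = -7/5.
The best pure response is route B with expected payoff 17/5.

17/5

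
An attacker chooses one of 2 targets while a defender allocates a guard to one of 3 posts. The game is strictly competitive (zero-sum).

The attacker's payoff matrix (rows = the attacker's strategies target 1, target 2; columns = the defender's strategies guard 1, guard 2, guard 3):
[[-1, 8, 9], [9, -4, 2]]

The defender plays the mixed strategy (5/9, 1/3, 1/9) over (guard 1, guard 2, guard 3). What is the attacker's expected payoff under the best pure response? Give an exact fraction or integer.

35/9

target 1: (-1)·(5/9) + (8)·(1/3) + (9)·(1/9) = 28/9.
target 2: (9)·(5/9) + (-4)·(1/3) + (2)·(1/9) = 35/9.
The best pure response is target 2 with expected payoff 35/9.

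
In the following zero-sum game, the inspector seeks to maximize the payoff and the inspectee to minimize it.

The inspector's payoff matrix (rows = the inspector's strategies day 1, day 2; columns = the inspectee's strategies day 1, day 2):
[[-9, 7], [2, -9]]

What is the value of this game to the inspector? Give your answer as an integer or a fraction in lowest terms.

Row minima are -9 and -9, so the inspector's maximin is -9; column maxima are 2 and 7, so the inspectee's minimax is 2. These differ, so the equilibrium is in mixed strategies.
Let the inspector play day 1 with probability p. The inspectee is indifferent when −9p + 2(1−p) = 7p − 9(1−p), giving p = 11/27.
Let the inspectee play day 1 with probability q. The inspector is indifferent when −9q + 7(1−q) = 2q − 9(1−q), giving q = 16/27.
The value is -9·(16/27) + (7)·(11/27) = -67/27.

-67/27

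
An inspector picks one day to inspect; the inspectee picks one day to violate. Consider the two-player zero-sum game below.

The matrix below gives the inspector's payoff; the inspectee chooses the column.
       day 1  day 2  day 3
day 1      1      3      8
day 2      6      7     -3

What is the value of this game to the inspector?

Column day 2 is strictly dominated by day 1 for the inspectee (it gives the inspector more in every row).
The remaining 2×2 game on (day 1, day 2) × (day 1, day 3) has no saddle point. Let the inspector play day 1 with probability p; indifference gives p + 6(1−p) = 8p − 3(1−p), so p = 9/16.
Similarly the inspectee's optimal q on day 1 is 11/16, and the value is 1·(11/16) + (8)·(5/16) = 51/16.

51/16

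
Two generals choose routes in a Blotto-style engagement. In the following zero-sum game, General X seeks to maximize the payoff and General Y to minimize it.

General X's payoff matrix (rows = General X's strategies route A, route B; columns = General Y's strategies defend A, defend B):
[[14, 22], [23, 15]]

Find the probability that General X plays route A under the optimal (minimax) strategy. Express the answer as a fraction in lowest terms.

Row minima are 14 and 15, so General X's maximin is 15; column maxima are 23 and 22, so General Y's minimax is 22. These differ, so the equilibrium is in mixed strategies.
Let General X play route A with probability p. General Y is indifferent when 14p + 23(1−p) = 22p + 15(1−p), giving p = 1/2.

1/2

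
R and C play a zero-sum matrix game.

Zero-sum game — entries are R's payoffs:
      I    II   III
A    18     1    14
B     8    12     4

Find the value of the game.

Column I is strictly dominated by III for C (it gives R more in every row).
The remaining 2×2 game on (A, B) × (II, III) has no saddle point. Let R play A with probability p; indifference gives p + 12(1−p) = 14p + 4(1−p), so p = 8/21.
Similarly C's optimal q on II is 10/21, and the value is 1·(10/21) + (14)·(11/21) = 164/21.

164/21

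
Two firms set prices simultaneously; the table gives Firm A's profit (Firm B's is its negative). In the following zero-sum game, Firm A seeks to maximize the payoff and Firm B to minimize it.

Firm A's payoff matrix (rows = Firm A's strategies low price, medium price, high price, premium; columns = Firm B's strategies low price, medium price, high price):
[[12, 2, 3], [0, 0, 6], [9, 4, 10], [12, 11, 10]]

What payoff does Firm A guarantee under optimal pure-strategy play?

Row minima: 2, 0, 4, 10 → Firm A's maximin is 10.
Column maxima: 12, 11, 10 → Firm B's minimax is 10.
They coincide at (premium, high price), so the value is 10.

10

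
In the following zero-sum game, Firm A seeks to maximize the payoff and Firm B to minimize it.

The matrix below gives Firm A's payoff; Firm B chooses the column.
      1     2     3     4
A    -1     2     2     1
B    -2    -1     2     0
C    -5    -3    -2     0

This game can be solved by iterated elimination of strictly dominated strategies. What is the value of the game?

-1

Row C is strictly dominated by row A (-1>-5, 2>-3, 2>-2, 1>0); eliminate C.
Column 3 is strictly dominated by 1 for Firm B (-1<2, -2<2); eliminate 3.
Row B is strictly dominated by row A (-1>-2, 2>-1, 1>0); eliminate B.
Column 2 is strictly dominated by 1 for Firm B (-1<2); eliminate 2.
Column 4 is strictly dominated by 1 for Firm B (-1<1); eliminate 4.
Only (A, 1) remains, with payoff -1.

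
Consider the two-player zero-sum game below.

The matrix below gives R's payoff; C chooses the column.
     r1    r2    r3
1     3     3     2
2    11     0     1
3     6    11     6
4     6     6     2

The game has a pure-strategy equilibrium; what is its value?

6

Row minima: 2, 0, 6, 2 → R's maximin is 6.
Column maxima: 11, 11, 6 → C's minimax is 6.
They coincide at (3, r3), so the value is 6.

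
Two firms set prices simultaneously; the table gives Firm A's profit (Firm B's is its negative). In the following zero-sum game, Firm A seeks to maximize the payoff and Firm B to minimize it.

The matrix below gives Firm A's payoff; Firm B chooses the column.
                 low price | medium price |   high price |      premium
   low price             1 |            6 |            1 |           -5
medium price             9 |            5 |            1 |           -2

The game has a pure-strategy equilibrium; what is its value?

Row minima: -5, -2 → Firm A's maximin is -2.
Column maxima: 9, 6, 1, -2 → Firm B's minimax is -2.
They coincide at (medium price, premium), so the value is -2.

-2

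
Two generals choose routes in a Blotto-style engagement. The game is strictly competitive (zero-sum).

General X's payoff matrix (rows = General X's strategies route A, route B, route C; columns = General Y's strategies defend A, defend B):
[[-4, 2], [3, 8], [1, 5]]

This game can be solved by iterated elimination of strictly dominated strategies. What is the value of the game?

3

Row route C is strictly dominated by row route B (3>1, 8>5); eliminate route C.
Row route A is strictly dominated by row route B (3>-4, 8>2); eliminate route A.
Column defend B is strictly dominated by defend A for General Y (3<8); eliminate defend B.
Only (route B, defend A) remains, with payoff 3.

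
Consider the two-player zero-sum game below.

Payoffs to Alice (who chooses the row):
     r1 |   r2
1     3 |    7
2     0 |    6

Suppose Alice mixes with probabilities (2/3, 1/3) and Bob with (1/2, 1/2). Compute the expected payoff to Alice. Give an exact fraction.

13/3

Against (1/2, 1/2), each row's expected payoff is 1: 5; 2: 3.
Taking the (2/3, 1/3)-weighted average: (2/3)·(5) + (1/3)·(3) = 13/3.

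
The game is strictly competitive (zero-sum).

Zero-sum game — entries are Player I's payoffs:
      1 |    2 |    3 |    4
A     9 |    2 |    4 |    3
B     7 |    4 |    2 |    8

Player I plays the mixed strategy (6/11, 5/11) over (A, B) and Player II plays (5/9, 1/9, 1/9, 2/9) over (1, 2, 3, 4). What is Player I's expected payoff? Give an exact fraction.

Against (5/9, 1/9, 1/9, 2/9), each row's expected payoff is A: 19/3; B: 19/3.
Taking the (6/11, 5/11)-weighted average: (6/11)·(19/3) + (5/11)·(19/3) = 19/3.

19/3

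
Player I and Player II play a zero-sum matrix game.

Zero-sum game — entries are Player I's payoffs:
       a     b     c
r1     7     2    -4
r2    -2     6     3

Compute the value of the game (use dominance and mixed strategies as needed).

13/16

Column b is strictly dominated by c for Player II (it gives Player I more in every row).
The remaining 2×2 game on (r1, r2) × (a, c) has no saddle point. Let Player I play r1 with probability p; indifference gives 7p − 2(1−p) = −4p + 3(1−p), so p = 5/16.
Similarly Player II's optimal q on a is 7/16, and the value is 7·(7/16) + (-4)·(9/16) = 13/16.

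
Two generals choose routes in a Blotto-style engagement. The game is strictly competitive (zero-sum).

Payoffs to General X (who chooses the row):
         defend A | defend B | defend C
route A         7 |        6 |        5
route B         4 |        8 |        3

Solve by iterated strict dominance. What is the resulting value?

5

Column defend B is strictly dominated by defend C for General Y (5<6, 3<8); eliminate defend B.
Row route B is strictly dominated by row route A (7>4, 5>3); eliminate route B.
Column defend A is strictly dominated by defend C for General Y (5<7); eliminate defend A.
Only (route A, defend C) remains, with payoff 5.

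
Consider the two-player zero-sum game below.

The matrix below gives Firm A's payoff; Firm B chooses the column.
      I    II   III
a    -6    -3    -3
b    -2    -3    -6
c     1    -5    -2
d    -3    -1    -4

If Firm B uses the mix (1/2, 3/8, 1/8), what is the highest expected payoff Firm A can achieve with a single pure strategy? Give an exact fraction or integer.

a: (-6)·(1/2) + (-3)·(3/8) + (-3)·(1/8) = -9/2.
b: (-2)·(1/2) + (-3)·(3/8) + (-6)·(1/8) = -23/8.
c: (1)·(1/2) + (-5)·(3/8) + (-2)·(1/8) = -13/8.
d: (-3)·(1/2) + (-1)·(3/8) + (-4)·(1/8) = -19/8.
The best pure response is c with expected payoff -13/8.

-13/8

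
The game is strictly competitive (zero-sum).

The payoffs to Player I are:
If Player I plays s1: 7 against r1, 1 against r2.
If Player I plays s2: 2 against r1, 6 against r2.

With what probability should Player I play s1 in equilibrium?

2/5

Row minima are 1 and 2, so Player I's maximin is 2; column maxima are 7 and 6, so Player II's minimax is 6. These differ, so the equilibrium is in mixed strategies.
Let Player I play s1 with probability p. Player II is indifferent when 7p + 2(1−p) = p + 6(1−p), giving p = 2/5.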